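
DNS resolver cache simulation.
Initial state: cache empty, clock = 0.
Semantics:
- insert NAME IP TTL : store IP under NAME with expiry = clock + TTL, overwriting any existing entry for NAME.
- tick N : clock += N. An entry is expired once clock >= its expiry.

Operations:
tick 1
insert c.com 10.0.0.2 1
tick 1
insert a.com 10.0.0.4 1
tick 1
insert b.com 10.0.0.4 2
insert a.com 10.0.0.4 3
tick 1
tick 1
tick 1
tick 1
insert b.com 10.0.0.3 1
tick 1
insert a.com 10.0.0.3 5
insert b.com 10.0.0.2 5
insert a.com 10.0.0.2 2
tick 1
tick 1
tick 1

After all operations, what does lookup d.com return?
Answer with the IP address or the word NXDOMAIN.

Op 1: tick 1 -> clock=1.
Op 2: insert c.com -> 10.0.0.2 (expiry=1+1=2). clock=1
Op 3: tick 1 -> clock=2. purged={c.com}
Op 4: insert a.com -> 10.0.0.4 (expiry=2+1=3). clock=2
Op 5: tick 1 -> clock=3. purged={a.com}
Op 6: insert b.com -> 10.0.0.4 (expiry=3+2=5). clock=3
Op 7: insert a.com -> 10.0.0.4 (expiry=3+3=6). clock=3
Op 8: tick 1 -> clock=4.
Op 9: tick 1 -> clock=5. purged={b.com}
Op 10: tick 1 -> clock=6. purged={a.com}
Op 11: tick 1 -> clock=7.
Op 12: insert b.com -> 10.0.0.3 (expiry=7+1=8). clock=7
Op 13: tick 1 -> clock=8. purged={b.com}
Op 14: insert a.com -> 10.0.0.3 (expiry=8+5=13). clock=8
Op 15: insert b.com -> 10.0.0.2 (expiry=8+5=13). clock=8
Op 16: insert a.com -> 10.0.0.2 (expiry=8+2=10). clock=8
Op 17: tick 1 -> clock=9.
Op 18: tick 1 -> clock=10. purged={a.com}
Op 19: tick 1 -> clock=11.
lookup d.com: not in cache (expired or never inserted)

Answer: NXDOMAIN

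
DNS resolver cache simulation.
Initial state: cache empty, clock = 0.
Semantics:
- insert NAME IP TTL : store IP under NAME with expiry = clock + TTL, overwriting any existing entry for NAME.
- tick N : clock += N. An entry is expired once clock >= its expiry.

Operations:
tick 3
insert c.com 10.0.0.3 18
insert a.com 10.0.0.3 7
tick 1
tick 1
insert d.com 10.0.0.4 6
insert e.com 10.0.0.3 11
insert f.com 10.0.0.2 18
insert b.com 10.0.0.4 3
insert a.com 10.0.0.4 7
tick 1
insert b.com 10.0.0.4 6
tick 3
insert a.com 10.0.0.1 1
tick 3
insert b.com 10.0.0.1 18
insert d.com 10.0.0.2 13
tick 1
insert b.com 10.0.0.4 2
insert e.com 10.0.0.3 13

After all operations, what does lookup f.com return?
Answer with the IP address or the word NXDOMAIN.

Op 1: tick 3 -> clock=3.
Op 2: insert c.com -> 10.0.0.3 (expiry=3+18=21). clock=3
Op 3: insert a.com -> 10.0.0.3 (expiry=3+7=10). clock=3
Op 4: tick 1 -> clock=4.
Op 5: tick 1 -> clock=5.
Op 6: insert d.com -> 10.0.0.4 (expiry=5+6=11). clock=5
Op 7: insert e.com -> 10.0.0.3 (expiry=5+11=16). clock=5
Op 8: insert f.com -> 10.0.0.2 (expiry=5+18=23). clock=5
Op 9: insert b.com -> 10.0.0.4 (expiry=5+3=8). clock=5
Op 10: insert a.com -> 10.0.0.4 (expiry=5+7=12). clock=5
Op 11: tick 1 -> clock=6.
Op 12: insert b.com -> 10.0.0.4 (expiry=6+6=12). clock=6
Op 13: tick 3 -> clock=9.
Op 14: insert a.com -> 10.0.0.1 (expiry=9+1=10). clock=9
Op 15: tick 3 -> clock=12. purged={a.com,b.com,d.com}
Op 16: insert b.com -> 10.0.0.1 (expiry=12+18=30). clock=12
Op 17: insert d.com -> 10.0.0.2 (expiry=12+13=25). clock=12
Op 18: tick 1 -> clock=13.
Op 19: insert b.com -> 10.0.0.4 (expiry=13+2=15). clock=13
Op 20: insert e.com -> 10.0.0.3 (expiry=13+13=26). clock=13
lookup f.com: present, ip=10.0.0.2 expiry=23 > clock=13

Answer: 10.0.0.2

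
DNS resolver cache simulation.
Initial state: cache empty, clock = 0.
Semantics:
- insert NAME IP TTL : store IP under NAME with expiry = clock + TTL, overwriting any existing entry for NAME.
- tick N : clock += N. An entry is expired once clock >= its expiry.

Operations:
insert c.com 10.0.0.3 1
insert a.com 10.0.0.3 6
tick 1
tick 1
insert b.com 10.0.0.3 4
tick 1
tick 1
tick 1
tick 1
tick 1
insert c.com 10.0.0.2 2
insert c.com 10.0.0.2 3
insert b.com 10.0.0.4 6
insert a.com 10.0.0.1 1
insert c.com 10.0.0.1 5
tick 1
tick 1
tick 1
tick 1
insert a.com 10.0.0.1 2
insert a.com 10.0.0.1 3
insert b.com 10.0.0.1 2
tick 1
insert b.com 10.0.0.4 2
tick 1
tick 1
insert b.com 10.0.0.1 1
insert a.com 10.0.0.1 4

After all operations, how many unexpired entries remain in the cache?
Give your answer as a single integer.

Answer: 2

Derivation:
Op 1: insert c.com -> 10.0.0.3 (expiry=0+1=1). clock=0
Op 2: insert a.com -> 10.0.0.3 (expiry=0+6=6). clock=0
Op 3: tick 1 -> clock=1. purged={c.com}
Op 4: tick 1 -> clock=2.
Op 5: insert b.com -> 10.0.0.3 (expiry=2+4=6). clock=2
Op 6: tick 1 -> clock=3.
Op 7: tick 1 -> clock=4.
Op 8: tick 1 -> clock=5.
Op 9: tick 1 -> clock=6. purged={a.com,b.com}
Op 10: tick 1 -> clock=7.
Op 11: insert c.com -> 10.0.0.2 (expiry=7+2=9). clock=7
Op 12: insert c.com -> 10.0.0.2 (expiry=7+3=10). clock=7
Op 13: insert b.com -> 10.0.0.4 (expiry=7+6=13). clock=7
Op 14: insert a.com -> 10.0.0.1 (expiry=7+1=8). clock=7
Op 15: insert c.com -> 10.0.0.1 (expiry=7+5=12). clock=7
Op 16: tick 1 -> clock=8. purged={a.com}
Op 17: tick 1 -> clock=9.
Op 18: tick 1 -> clock=10.
Op 19: tick 1 -> clock=11.
Op 20: insert a.com -> 10.0.0.1 (expiry=11+2=13). clock=11
Op 21: insert a.com -> 10.0.0.1 (expiry=11+3=14). clock=11
Op 22: insert b.com -> 10.0.0.1 (expiry=11+2=13). clock=11
Op 23: tick 1 -> clock=12. purged={c.com}
Op 24: insert b.com -> 10.0.0.4 (expiry=12+2=14). clock=12
Op 25: tick 1 -> clock=13.
Op 26: tick 1 -> clock=14. purged={a.com,b.com}
Op 27: insert b.com -> 10.0.0.1 (expiry=14+1=15). clock=14
Op 28: insert a.com -> 10.0.0.1 (expiry=14+4=18). clock=14
Final cache (unexpired): {a.com,b.com} -> size=2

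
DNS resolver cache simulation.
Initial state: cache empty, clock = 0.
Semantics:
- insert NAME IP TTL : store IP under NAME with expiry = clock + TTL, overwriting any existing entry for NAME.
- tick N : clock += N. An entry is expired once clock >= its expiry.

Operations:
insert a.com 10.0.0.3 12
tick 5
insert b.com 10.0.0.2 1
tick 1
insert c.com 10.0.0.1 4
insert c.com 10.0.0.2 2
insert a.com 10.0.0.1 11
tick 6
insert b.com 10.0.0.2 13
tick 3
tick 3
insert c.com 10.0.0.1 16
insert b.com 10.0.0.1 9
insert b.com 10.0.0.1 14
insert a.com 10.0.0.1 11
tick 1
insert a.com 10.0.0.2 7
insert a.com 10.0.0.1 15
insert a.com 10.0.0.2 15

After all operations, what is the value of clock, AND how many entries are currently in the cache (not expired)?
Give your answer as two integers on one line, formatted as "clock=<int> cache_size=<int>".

Answer: clock=19 cache_size=3

Derivation:
Op 1: insert a.com -> 10.0.0.3 (expiry=0+12=12). clock=0
Op 2: tick 5 -> clock=5.
Op 3: insert b.com -> 10.0.0.2 (expiry=5+1=6). clock=5
Op 4: tick 1 -> clock=6. purged={b.com}
Op 5: insert c.com -> 10.0.0.1 (expiry=6+4=10). clock=6
Op 6: insert c.com -> 10.0.0.2 (expiry=6+2=8). clock=6
Op 7: insert a.com -> 10.0.0.1 (expiry=6+11=17). clock=6
Op 8: tick 6 -> clock=12. purged={c.com}
Op 9: insert b.com -> 10.0.0.2 (expiry=12+13=25). clock=12
Op 10: tick 3 -> clock=15.
Op 11: tick 3 -> clock=18. purged={a.com}
Op 12: insert c.com -> 10.0.0.1 (expiry=18+16=34). clock=18
Op 13: insert b.com -> 10.0.0.1 (expiry=18+9=27). clock=18
Op 14: insert b.com -> 10.0.0.1 (expiry=18+14=32). clock=18
Op 15: insert a.com -> 10.0.0.1 (expiry=18+11=29). clock=18
Op 16: tick 1 -> clock=19.
Op 17: insert a.com -> 10.0.0.2 (expiry=19+7=26). clock=19
Op 18: insert a.com -> 10.0.0.1 (expiry=19+15=34). clock=19
Op 19: insert a.com -> 10.0.0.2 (expiry=19+15=34). clock=19
Final clock = 19
Final cache (unexpired): {a.com,b.com,c.com} -> size=3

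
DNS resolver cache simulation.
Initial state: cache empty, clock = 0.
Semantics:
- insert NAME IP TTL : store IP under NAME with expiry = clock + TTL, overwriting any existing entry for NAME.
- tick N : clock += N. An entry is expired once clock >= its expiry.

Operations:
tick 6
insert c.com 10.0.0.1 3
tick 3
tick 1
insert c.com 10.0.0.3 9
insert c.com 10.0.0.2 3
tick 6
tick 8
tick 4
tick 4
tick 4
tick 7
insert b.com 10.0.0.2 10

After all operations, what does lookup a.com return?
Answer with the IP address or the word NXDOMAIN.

Op 1: tick 6 -> clock=6.
Op 2: insert c.com -> 10.0.0.1 (expiry=6+3=9). clock=6
Op 3: tick 3 -> clock=9. purged={c.com}
Op 4: tick 1 -> clock=10.
Op 5: insert c.com -> 10.0.0.3 (expiry=10+9=19). clock=10
Op 6: insert c.com -> 10.0.0.2 (expiry=10+3=13). clock=10
Op 7: tick 6 -> clock=16. purged={c.com}
Op 8: tick 8 -> clock=24.
Op 9: tick 4 -> clock=28.
Op 10: tick 4 -> clock=32.
Op 11: tick 4 -> clock=36.
Op 12: tick 7 -> clock=43.
Op 13: insert b.com -> 10.0.0.2 (expiry=43+10=53). clock=43
lookup a.com: not in cache (expired or never inserted)

Answer: NXDOMAIN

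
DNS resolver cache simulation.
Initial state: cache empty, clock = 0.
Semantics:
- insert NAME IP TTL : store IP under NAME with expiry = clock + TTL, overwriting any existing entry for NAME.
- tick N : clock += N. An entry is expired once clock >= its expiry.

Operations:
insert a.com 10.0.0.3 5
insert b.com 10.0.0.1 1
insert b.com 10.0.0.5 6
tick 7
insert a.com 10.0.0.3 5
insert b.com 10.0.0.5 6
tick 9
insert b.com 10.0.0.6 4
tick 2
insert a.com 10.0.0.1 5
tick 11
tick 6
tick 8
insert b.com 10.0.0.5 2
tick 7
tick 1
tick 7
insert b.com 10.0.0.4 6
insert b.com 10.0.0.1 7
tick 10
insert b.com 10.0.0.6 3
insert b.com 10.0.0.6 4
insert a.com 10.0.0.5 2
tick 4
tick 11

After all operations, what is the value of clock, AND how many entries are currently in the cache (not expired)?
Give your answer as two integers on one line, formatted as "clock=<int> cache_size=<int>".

Answer: clock=83 cache_size=0

Derivation:
Op 1: insert a.com -> 10.0.0.3 (expiry=0+5=5). clock=0
Op 2: insert b.com -> 10.0.0.1 (expiry=0+1=1). clock=0
Op 3: insert b.com -> 10.0.0.5 (expiry=0+6=6). clock=0
Op 4: tick 7 -> clock=7. purged={a.com,b.com}
Op 5: insert a.com -> 10.0.0.3 (expiry=7+5=12). clock=7
Op 6: insert b.com -> 10.0.0.5 (expiry=7+6=13). clock=7
Op 7: tick 9 -> clock=16. purged={a.com,b.com}
Op 8: insert b.com -> 10.0.0.6 (expiry=16+4=20). clock=16
Op 9: tick 2 -> clock=18.
Op 10: insert a.com -> 10.0.0.1 (expiry=18+5=23). clock=18
Op 11: tick 11 -> clock=29. purged={a.com,b.com}
Op 12: tick 6 -> clock=35.
Op 13: tick 8 -> clock=43.
Op 14: insert b.com -> 10.0.0.5 (expiry=43+2=45). clock=43
Op 15: tick 7 -> clock=50. purged={b.com}
Op 16: tick 1 -> clock=51.
Op 17: tick 7 -> clock=58.
Op 18: insert b.com -> 10.0.0.4 (expiry=58+6=64). clock=58
Op 19: insert b.com -> 10.0.0.1 (expiry=58+7=65). clock=58
Op 20: tick 10 -> clock=68. purged={b.com}
Op 21: insert b.com -> 10.0.0.6 (expiry=68+3=71). clock=68
Op 22: insert b.com -> 10.0.0.6 (expiry=68+4=72). clock=68
Op 23: insert a.com -> 10.0.0.5 (expiry=68+2=70). clock=68
Op 24: tick 4 -> clock=72. purged={a.com,b.com}
Op 25: tick 11 -> clock=83.
Final clock = 83
Final cache (unexpired): {} -> size=0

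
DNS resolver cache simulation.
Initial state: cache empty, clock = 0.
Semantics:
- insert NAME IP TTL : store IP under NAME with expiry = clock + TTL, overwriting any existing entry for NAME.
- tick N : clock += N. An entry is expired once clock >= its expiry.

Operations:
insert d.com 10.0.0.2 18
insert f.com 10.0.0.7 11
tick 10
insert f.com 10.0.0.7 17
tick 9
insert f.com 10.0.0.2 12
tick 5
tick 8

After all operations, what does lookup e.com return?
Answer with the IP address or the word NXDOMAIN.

Answer: NXDOMAIN

Derivation:
Op 1: insert d.com -> 10.0.0.2 (expiry=0+18=18). clock=0
Op 2: insert f.com -> 10.0.0.7 (expiry=0+11=11). clock=0
Op 3: tick 10 -> clock=10.
Op 4: insert f.com -> 10.0.0.7 (expiry=10+17=27). clock=10
Op 5: tick 9 -> clock=19. purged={d.com}
Op 6: insert f.com -> 10.0.0.2 (expiry=19+12=31). clock=19
Op 7: tick 5 -> clock=24.
Op 8: tick 8 -> clock=32. purged={f.com}
lookup e.com: not in cache (expired or never inserted)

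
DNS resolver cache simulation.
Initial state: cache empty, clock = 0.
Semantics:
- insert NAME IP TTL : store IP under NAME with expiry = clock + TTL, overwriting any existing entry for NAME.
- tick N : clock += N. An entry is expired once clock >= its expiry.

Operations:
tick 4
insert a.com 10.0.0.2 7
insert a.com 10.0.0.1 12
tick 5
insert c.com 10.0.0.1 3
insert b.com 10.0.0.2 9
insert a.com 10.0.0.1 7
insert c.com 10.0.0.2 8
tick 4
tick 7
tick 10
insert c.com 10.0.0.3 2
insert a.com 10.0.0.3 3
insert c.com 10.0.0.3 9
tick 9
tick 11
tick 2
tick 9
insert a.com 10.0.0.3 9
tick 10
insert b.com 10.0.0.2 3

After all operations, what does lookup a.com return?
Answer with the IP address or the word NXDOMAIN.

Answer: NXDOMAIN

Derivation:
Op 1: tick 4 -> clock=4.
Op 2: insert a.com -> 10.0.0.2 (expiry=4+7=11). clock=4
Op 3: insert a.com -> 10.0.0.1 (expiry=4+12=16). clock=4
Op 4: tick 5 -> clock=9.
Op 5: insert c.com -> 10.0.0.1 (expiry=9+3=12). clock=9
Op 6: insert b.com -> 10.0.0.2 (expiry=9+9=18). clock=9
Op 7: insert a.com -> 10.0.0.1 (expiry=9+7=16). clock=9
Op 8: insert c.com -> 10.0.0.2 (expiry=9+8=17). clock=9
Op 9: tick 4 -> clock=13.
Op 10: tick 7 -> clock=20. purged={a.com,b.com,c.com}
Op 11: tick 10 -> clock=30.
Op 12: insert c.com -> 10.0.0.3 (expiry=30+2=32). clock=30
Op 13: insert a.com -> 10.0.0.3 (expiry=30+3=33). clock=30
Op 14: insert c.com -> 10.0.0.3 (expiry=30+9=39). clock=30
Op 15: tick 9 -> clock=39. purged={a.com,c.com}
Op 16: tick 11 -> clock=50.
Op 17: tick 2 -> clock=52.
Op 18: tick 9 -> clock=61.
Op 19: insert a.com -> 10.0.0.3 (expiry=61+9=70). clock=61
Op 20: tick 10 -> clock=71. purged={a.com}
Op 21: insert b.com -> 10.0.0.2 (expiry=71+3=74). clock=71
lookup a.com: not in cache (expired or never inserted)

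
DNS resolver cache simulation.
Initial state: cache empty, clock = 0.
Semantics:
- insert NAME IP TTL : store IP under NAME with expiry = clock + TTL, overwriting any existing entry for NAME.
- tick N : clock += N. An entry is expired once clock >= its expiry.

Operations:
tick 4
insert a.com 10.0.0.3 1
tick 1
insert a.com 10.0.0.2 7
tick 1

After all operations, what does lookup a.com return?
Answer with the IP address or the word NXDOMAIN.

Op 1: tick 4 -> clock=4.
Op 2: insert a.com -> 10.0.0.3 (expiry=4+1=5). clock=4
Op 3: tick 1 -> clock=5. purged={a.com}
Op 4: insert a.com -> 10.0.0.2 (expiry=5+7=12). clock=5
Op 5: tick 1 -> clock=6.
lookup a.com: present, ip=10.0.0.2 expiry=12 > clock=6

Answer: 10.0.0.2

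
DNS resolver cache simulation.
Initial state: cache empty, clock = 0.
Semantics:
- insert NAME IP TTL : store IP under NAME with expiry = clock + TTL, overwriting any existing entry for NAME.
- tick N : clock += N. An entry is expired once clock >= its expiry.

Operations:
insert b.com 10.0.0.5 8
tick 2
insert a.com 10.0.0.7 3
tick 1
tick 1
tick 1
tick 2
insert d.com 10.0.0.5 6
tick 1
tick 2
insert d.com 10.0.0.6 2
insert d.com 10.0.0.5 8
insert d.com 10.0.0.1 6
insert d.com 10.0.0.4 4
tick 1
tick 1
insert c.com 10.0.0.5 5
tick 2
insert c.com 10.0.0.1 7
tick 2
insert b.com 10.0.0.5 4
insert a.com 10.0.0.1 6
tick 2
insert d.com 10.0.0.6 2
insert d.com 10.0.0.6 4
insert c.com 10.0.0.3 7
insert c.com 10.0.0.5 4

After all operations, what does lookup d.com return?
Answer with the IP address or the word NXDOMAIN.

Answer: 10.0.0.6

Derivation:
Op 1: insert b.com -> 10.0.0.5 (expiry=0+8=8). clock=0
Op 2: tick 2 -> clock=2.
Op 3: insert a.com -> 10.0.0.7 (expiry=2+3=5). clock=2
Op 4: tick 1 -> clock=3.
Op 5: tick 1 -> clock=4.
Op 6: tick 1 -> clock=5. purged={a.com}
Op 7: tick 2 -> clock=7.
Op 8: insert d.com -> 10.0.0.5 (expiry=7+6=13). clock=7
Op 9: tick 1 -> clock=8. purged={b.com}
Op 10: tick 2 -> clock=10.
Op 11: insert d.com -> 10.0.0.6 (expiry=10+2=12). clock=10
Op 12: insert d.com -> 10.0.0.5 (expiry=10+8=18). clock=10
Op 13: insert d.com -> 10.0.0.1 (expiry=10+6=16). clock=10
Op 14: insert d.com -> 10.0.0.4 (expiry=10+4=14). clock=10
Op 15: tick 1 -> clock=11.
Op 16: tick 1 -> clock=12.
Op 17: insert c.com -> 10.0.0.5 (expiry=12+5=17). clock=12
Op 18: tick 2 -> clock=14. purged={d.com}
Op 19: insert c.com -> 10.0.0.1 (expiry=14+7=21). clock=14
Op 20: tick 2 -> clock=16.
Op 21: insert b.com -> 10.0.0.5 (expiry=16+4=20). clock=16
Op 22: insert a.com -> 10.0.0.1 (expiry=16+6=22). clock=16
Op 23: tick 2 -> clock=18.
Op 24: insert d.com -> 10.0.0.6 (expiry=18+2=20). clock=18
Op 25: insert d.com -> 10.0.0.6 (expiry=18+4=22). clock=18
Op 26: insert c.com -> 10.0.0.3 (expiry=18+7=25). clock=18
Op 27: insert c.com -> 10.0.0.5 (expiry=18+4=22). clock=18
lookup d.com: present, ip=10.0.0.6 expiry=22 > clock=18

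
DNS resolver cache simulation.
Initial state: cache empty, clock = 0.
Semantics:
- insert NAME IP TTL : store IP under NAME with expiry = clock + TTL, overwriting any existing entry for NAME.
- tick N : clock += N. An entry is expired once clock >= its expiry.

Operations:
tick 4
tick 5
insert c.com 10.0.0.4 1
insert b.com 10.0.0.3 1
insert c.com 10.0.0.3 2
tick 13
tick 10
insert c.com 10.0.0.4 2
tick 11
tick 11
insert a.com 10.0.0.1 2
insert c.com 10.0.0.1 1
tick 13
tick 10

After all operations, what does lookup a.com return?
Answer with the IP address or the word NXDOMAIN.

Answer: NXDOMAIN

Derivation:
Op 1: tick 4 -> clock=4.
Op 2: tick 5 -> clock=9.
Op 3: insert c.com -> 10.0.0.4 (expiry=9+1=10). clock=9
Op 4: insert b.com -> 10.0.0.3 (expiry=9+1=10). clock=9
Op 5: insert c.com -> 10.0.0.3 (expiry=9+2=11). clock=9
Op 6: tick 13 -> clock=22. purged={b.com,c.com}
Op 7: tick 10 -> clock=32.
Op 8: insert c.com -> 10.0.0.4 (expiry=32+2=34). clock=32
Op 9: tick 11 -> clock=43. purged={c.com}
Op 10: tick 11 -> clock=54.
Op 11: insert a.com -> 10.0.0.1 (expiry=54+2=56). clock=54
Op 12: insert c.com -> 10.0.0.1 (expiry=54+1=55). clock=54
Op 13: tick 13 -> clock=67. purged={a.com,c.com}
Op 14: tick 10 -> clock=77.
lookup a.com: not in cache (expired or never inserted)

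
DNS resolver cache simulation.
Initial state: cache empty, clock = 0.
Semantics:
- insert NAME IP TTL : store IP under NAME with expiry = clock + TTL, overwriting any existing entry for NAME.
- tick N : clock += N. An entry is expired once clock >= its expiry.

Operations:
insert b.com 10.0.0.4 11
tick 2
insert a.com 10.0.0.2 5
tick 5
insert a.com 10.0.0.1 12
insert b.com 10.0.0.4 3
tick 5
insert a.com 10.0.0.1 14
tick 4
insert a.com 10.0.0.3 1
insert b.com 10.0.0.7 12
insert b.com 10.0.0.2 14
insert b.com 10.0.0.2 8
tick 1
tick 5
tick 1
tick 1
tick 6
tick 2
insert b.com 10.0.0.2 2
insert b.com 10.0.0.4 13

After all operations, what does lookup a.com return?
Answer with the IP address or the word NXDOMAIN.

Op 1: insert b.com -> 10.0.0.4 (expiry=0+11=11). clock=0
Op 2: tick 2 -> clock=2.
Op 3: insert a.com -> 10.0.0.2 (expiry=2+5=7). clock=2
Op 4: tick 5 -> clock=7. purged={a.com}
Op 5: insert a.com -> 10.0.0.1 (expiry=7+12=19). clock=7
Op 6: insert b.com -> 10.0.0.4 (expiry=7+3=10). clock=7
Op 7: tick 5 -> clock=12. purged={b.com}
Op 8: insert a.com -> 10.0.0.1 (expiry=12+14=26). clock=12
Op 9: tick 4 -> clock=16.
Op 10: insert a.com -> 10.0.0.3 (expiry=16+1=17). clock=16
Op 11: insert b.com -> 10.0.0.7 (expiry=16+12=28). clock=16
Op 12: insert b.com -> 10.0.0.2 (expiry=16+14=30). clock=16
Op 13: insert b.com -> 10.0.0.2 (expiry=16+8=24). clock=16
Op 14: tick 1 -> clock=17. purged={a.com}
Op 15: tick 5 -> clock=22.
Op 16: tick 1 -> clock=23.
Op 17: tick 1 -> clock=24. purged={b.com}
Op 18: tick 6 -> clock=30.
Op 19: tick 2 -> clock=32.
Op 20: insert b.com -> 10.0.0.2 (expiry=32+2=34). clock=32
Op 21: insert b.com -> 10.0.0.4 (expiry=32+13=45). clock=32
lookup a.com: not in cache (expired or never inserted)

Answer: NXDOMAIN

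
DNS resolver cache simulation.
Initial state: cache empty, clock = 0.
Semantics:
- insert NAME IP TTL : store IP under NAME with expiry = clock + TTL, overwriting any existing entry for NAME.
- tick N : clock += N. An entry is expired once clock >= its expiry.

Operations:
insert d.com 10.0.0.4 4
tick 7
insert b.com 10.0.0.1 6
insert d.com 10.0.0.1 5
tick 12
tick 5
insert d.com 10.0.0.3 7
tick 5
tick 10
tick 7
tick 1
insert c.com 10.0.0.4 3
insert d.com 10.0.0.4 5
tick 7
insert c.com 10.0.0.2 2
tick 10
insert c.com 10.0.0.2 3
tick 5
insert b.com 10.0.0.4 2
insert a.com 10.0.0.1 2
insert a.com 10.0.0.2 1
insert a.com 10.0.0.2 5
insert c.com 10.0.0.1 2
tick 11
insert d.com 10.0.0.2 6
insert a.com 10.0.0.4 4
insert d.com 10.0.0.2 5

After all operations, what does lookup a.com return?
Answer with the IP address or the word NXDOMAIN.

Op 1: insert d.com -> 10.0.0.4 (expiry=0+4=4). clock=0
Op 2: tick 7 -> clock=7. purged={d.com}
Op 3: insert b.com -> 10.0.0.1 (expiry=7+6=13). clock=7
Op 4: insert d.com -> 10.0.0.1 (expiry=7+5=12). clock=7
Op 5: tick 12 -> clock=19. purged={b.com,d.com}
Op 6: tick 5 -> clock=24.
Op 7: insert d.com -> 10.0.0.3 (expiry=24+7=31). clock=24
Op 8: tick 5 -> clock=29.
Op 9: tick 10 -> clock=39. purged={d.com}
Op 10: tick 7 -> clock=46.
Op 11: tick 1 -> clock=47.
Op 12: insert c.com -> 10.0.0.4 (expiry=47+3=50). clock=47
Op 13: insert d.com -> 10.0.0.4 (expiry=47+5=52). clock=47
Op 14: tick 7 -> clock=54. purged={c.com,d.com}
Op 15: insert c.com -> 10.0.0.2 (expiry=54+2=56). clock=54
Op 16: tick 10 -> clock=64. purged={c.com}
Op 17: insert c.com -> 10.0.0.2 (expiry=64+3=67). clock=64
Op 18: tick 5 -> clock=69. purged={c.com}
Op 19: insert b.com -> 10.0.0.4 (expiry=69+2=71). clock=69
Op 20: insert a.com -> 10.0.0.1 (expiry=69+2=71). clock=69
Op 21: insert a.com -> 10.0.0.2 (expiry=69+1=70). clock=69
Op 22: insert a.com -> 10.0.0.2 (expiry=69+5=74). clock=69
Op 23: insert c.com -> 10.0.0.1 (expiry=69+2=71). clock=69
Op 24: tick 11 -> clock=80. purged={a.com,b.com,c.com}
Op 25: insert d.com -> 10.0.0.2 (expiry=80+6=86). clock=80
Op 26: insert a.com -> 10.0.0.4 (expiry=80+4=84). clock=80
Op 27: insert d.com -> 10.0.0.2 (expiry=80+5=85). clock=80
lookup a.com: present, ip=10.0.0.4 expiry=84 > clock=80

Answer: 10.0.0.4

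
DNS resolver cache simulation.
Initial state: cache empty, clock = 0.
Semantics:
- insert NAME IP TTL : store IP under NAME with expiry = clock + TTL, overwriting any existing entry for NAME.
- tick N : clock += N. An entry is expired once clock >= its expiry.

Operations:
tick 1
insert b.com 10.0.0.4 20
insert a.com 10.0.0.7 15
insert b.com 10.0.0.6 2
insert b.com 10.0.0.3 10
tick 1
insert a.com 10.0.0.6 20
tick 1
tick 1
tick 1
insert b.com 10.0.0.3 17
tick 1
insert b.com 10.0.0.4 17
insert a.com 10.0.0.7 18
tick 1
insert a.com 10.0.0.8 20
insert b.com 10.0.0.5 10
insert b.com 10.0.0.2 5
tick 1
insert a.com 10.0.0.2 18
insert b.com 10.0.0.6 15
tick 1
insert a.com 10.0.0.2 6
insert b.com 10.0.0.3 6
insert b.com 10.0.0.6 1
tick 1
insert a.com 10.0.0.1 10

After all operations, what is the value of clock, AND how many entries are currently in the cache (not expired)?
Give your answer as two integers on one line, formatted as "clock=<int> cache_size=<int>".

Answer: clock=10 cache_size=1

Derivation:
Op 1: tick 1 -> clock=1.
Op 2: insert b.com -> 10.0.0.4 (expiry=1+20=21). clock=1
Op 3: insert a.com -> 10.0.0.7 (expiry=1+15=16). clock=1
Op 4: insert b.com -> 10.0.0.6 (expiry=1+2=3). clock=1
Op 5: insert b.com -> 10.0.0.3 (expiry=1+10=11). clock=1
Op 6: tick 1 -> clock=2.
Op 7: insert a.com -> 10.0.0.6 (expiry=2+20=22). clock=2
Op 8: tick 1 -> clock=3.
Op 9: tick 1 -> clock=4.
Op 10: tick 1 -> clock=5.
Op 11: insert b.com -> 10.0.0.3 (expiry=5+17=22). clock=5
Op 12: tick 1 -> clock=6.
Op 13: insert b.com -> 10.0.0.4 (expiry=6+17=23). clock=6
Op 14: insert a.com -> 10.0.0.7 (expiry=6+18=24). clock=6
Op 15: tick 1 -> clock=7.
Op 16: insert a.com -> 10.0.0.8 (expiry=7+20=27). clock=7
Op 17: insert b.com -> 10.0.0.5 (expiry=7+10=17). clock=7
Op 18: insert b.com -> 10.0.0.2 (expiry=7+5=12). clock=7
Op 19: tick 1 -> clock=8.
Op 20: insert a.com -> 10.0.0.2 (expiry=8+18=26). clock=8
Op 21: insert b.com -> 10.0.0.6 (expiry=8+15=23). clock=8
Op 22: tick 1 -> clock=9.
Op 23: insert a.com -> 10.0.0.2 (expiry=9+6=15). clock=9
Op 24: insert b.com -> 10.0.0.3 (expiry=9+6=15). clock=9
Op 25: insert b.com -> 10.0.0.6 (expiry=9+1=10). clock=9
Op 26: tick 1 -> clock=10. purged={b.com}
Op 27: insert a.com -> 10.0.0.1 (expiry=10+10=20). clock=10
Final clock = 10
Final cache (unexpired): {a.com} -> size=1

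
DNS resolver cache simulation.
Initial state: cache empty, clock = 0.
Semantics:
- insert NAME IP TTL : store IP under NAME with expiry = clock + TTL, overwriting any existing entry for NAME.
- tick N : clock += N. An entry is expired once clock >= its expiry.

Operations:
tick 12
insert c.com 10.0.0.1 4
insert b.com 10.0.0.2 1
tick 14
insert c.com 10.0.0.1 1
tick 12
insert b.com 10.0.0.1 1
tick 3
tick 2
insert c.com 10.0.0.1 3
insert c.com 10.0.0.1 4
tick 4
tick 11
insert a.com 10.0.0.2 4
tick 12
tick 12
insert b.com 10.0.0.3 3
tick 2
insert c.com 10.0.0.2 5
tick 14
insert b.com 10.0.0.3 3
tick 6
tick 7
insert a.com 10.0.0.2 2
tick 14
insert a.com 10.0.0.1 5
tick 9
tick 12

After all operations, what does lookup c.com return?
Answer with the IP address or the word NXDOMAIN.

Answer: NXDOMAIN

Derivation:
Op 1: tick 12 -> clock=12.
Op 2: insert c.com -> 10.0.0.1 (expiry=12+4=16). clock=12
Op 3: insert b.com -> 10.0.0.2 (expiry=12+1=13). clock=12
Op 4: tick 14 -> clock=26. purged={b.com,c.com}
Op 5: insert c.com -> 10.0.0.1 (expiry=26+1=27). clock=26
Op 6: tick 12 -> clock=38. purged={c.com}
Op 7: insert b.com -> 10.0.0.1 (expiry=38+1=39). clock=38
Op 8: tick 3 -> clock=41. purged={b.com}
Op 9: tick 2 -> clock=43.
Op 10: insert c.com -> 10.0.0.1 (expiry=43+3=46). clock=43
Op 11: insert c.com -> 10.0.0.1 (expiry=43+4=47). clock=43
Op 12: tick 4 -> clock=47. purged={c.com}
Op 13: tick 11 -> clock=58.
Op 14: insert a.com -> 10.0.0.2 (expiry=58+4=62). clock=58
Op 15: tick 12 -> clock=70. purged={a.com}
Op 16: tick 12 -> clock=82.
Op 17: insert b.com -> 10.0.0.3 (expiry=82+3=85). clock=82
Op 18: tick 2 -> clock=84.
Op 19: insert c.com -> 10.0.0.2 (expiry=84+5=89). clock=84
Op 20: tick 14 -> clock=98. purged={b.com,c.com}
Op 21: insert b.com -> 10.0.0.3 (expiry=98+3=101). clock=98
Op 22: tick 6 -> clock=104. purged={b.com}
Op 23: tick 7 -> clock=111.
Op 24: insert a.com -> 10.0.0.2 (expiry=111+2=113). clock=111
Op 25: tick 14 -> clock=125. purged={a.com}
Op 26: insert a.com -> 10.0.0.1 (expiry=125+5=130). clock=125
Op 27: tick 9 -> clock=134. purged={a.com}
Op 28: tick 12 -> clock=146.
lookup c.com: not in cache (expired or never inserted)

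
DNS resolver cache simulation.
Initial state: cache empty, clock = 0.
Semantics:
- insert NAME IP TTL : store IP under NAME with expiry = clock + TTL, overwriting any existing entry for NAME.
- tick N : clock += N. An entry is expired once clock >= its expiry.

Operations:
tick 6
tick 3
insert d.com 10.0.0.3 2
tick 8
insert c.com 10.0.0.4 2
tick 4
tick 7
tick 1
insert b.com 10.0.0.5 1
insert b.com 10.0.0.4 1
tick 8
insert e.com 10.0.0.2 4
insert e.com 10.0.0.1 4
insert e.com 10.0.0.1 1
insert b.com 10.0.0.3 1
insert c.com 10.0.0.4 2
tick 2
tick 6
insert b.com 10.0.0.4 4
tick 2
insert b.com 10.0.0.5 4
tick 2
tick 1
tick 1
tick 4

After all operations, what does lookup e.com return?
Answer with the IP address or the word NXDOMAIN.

Answer: NXDOMAIN

Derivation:
Op 1: tick 6 -> clock=6.
Op 2: tick 3 -> clock=9.
Op 3: insert d.com -> 10.0.0.3 (expiry=9+2=11). clock=9
Op 4: tick 8 -> clock=17. purged={d.com}
Op 5: insert c.com -> 10.0.0.4 (expiry=17+2=19). clock=17
Op 6: tick 4 -> clock=21. purged={c.com}
Op 7: tick 7 -> clock=28.
Op 8: tick 1 -> clock=29.
Op 9: insert b.com -> 10.0.0.5 (expiry=29+1=30). clock=29
Op 10: insert b.com -> 10.0.0.4 (expiry=29+1=30). clock=29
Op 11: tick 8 -> clock=37. purged={b.com}
Op 12: insert e.com -> 10.0.0.2 (expiry=37+4=41). clock=37
Op 13: insert e.com -> 10.0.0.1 (expiry=37+4=41). clock=37
Op 14: insert e.com -> 10.0.0.1 (expiry=37+1=38). clock=37
Op 15: insert b.com -> 10.0.0.3 (expiry=37+1=38). clock=37
Op 16: insert c.com -> 10.0.0.4 (expiry=37+2=39). clock=37
Op 17: tick 2 -> clock=39. purged={b.com,c.com,e.com}
Op 18: tick 6 -> clock=45.
Op 19: insert b.com -> 10.0.0.4 (expiry=45+4=49). clock=45
Op 20: tick 2 -> clock=47.
Op 21: insert b.com -> 10.0.0.5 (expiry=47+4=51). clock=47
Op 22: tick 2 -> clock=49.
Op 23: tick 1 -> clock=50.
Op 24: tick 1 -> clock=51. purged={b.com}
Op 25: tick 4 -> clock=55.
lookup e.com: not in cache (expired or never inserted)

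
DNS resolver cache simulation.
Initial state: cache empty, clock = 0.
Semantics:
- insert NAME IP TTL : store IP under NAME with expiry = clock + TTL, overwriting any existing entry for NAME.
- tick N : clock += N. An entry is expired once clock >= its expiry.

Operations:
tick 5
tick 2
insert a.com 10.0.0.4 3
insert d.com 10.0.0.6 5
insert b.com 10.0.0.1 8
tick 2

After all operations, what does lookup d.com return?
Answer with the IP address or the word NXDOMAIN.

Op 1: tick 5 -> clock=5.
Op 2: tick 2 -> clock=7.
Op 3: insert a.com -> 10.0.0.4 (expiry=7+3=10). clock=7
Op 4: insert d.com -> 10.0.0.6 (expiry=7+5=12). clock=7
Op 5: insert b.com -> 10.0.0.1 (expiry=7+8=15). clock=7
Op 6: tick 2 -> clock=9.
lookup d.com: present, ip=10.0.0.6 expiry=12 > clock=9

Answer: 10.0.0.6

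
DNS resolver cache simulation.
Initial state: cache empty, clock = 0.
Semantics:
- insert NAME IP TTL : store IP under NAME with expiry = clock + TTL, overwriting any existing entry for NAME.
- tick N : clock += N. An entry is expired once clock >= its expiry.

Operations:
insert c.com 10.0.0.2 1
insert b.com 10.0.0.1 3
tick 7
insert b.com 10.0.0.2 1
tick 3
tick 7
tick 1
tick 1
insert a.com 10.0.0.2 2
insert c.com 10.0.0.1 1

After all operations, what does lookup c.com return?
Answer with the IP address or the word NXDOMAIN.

Op 1: insert c.com -> 10.0.0.2 (expiry=0+1=1). clock=0
Op 2: insert b.com -> 10.0.0.1 (expiry=0+3=3). clock=0
Op 3: tick 7 -> clock=7. purged={b.com,c.com}
Op 4: insert b.com -> 10.0.0.2 (expiry=7+1=8). clock=7
Op 5: tick 3 -> clock=10. purged={b.com}
Op 6: tick 7 -> clock=17.
Op 7: tick 1 -> clock=18.
Op 8: tick 1 -> clock=19.
Op 9: insert a.com -> 10.0.0.2 (expiry=19+2=21). clock=19
Op 10: insert c.com -> 10.0.0.1 (expiry=19+1=20). clock=19
lookup c.com: present, ip=10.0.0.1 expiry=20 > clock=19

Answer: 10.0.0.1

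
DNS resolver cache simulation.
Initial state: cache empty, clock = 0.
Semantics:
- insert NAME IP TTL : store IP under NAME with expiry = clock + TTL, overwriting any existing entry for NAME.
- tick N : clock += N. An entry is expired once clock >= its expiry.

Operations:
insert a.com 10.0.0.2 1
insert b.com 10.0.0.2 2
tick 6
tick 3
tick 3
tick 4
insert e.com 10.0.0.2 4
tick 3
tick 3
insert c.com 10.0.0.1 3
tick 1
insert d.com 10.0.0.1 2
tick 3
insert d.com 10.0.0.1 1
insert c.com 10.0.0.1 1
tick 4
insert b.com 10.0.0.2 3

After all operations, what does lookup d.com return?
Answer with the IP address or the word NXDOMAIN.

Answer: NXDOMAIN

Derivation:
Op 1: insert a.com -> 10.0.0.2 (expiry=0+1=1). clock=0
Op 2: insert b.com -> 10.0.0.2 (expiry=0+2=2). clock=0
Op 3: tick 6 -> clock=6. purged={a.com,b.com}
Op 4: tick 3 -> clock=9.
Op 5: tick 3 -> clock=12.
Op 6: tick 4 -> clock=16.
Op 7: insert e.com -> 10.0.0.2 (expiry=16+4=20). clock=16
Op 8: tick 3 -> clock=19.
Op 9: tick 3 -> clock=22. purged={e.com}
Op 10: insert c.com -> 10.0.0.1 (expiry=22+3=25). clock=22
Op 11: tick 1 -> clock=23.
Op 12: insert d.com -> 10.0.0.1 (expiry=23+2=25). clock=23
Op 13: tick 3 -> clock=26. purged={c.com,d.com}
Op 14: insert d.com -> 10.0.0.1 (expiry=26+1=27). clock=26
Op 15: insert c.com -> 10.0.0.1 (expiry=26+1=27). clock=26
Op 16: tick 4 -> clock=30. purged={c.com,d.com}
Op 17: insert b.com -> 10.0.0.2 (expiry=30+3=33). clock=30
lookup d.com: not in cache (expired or never inserted)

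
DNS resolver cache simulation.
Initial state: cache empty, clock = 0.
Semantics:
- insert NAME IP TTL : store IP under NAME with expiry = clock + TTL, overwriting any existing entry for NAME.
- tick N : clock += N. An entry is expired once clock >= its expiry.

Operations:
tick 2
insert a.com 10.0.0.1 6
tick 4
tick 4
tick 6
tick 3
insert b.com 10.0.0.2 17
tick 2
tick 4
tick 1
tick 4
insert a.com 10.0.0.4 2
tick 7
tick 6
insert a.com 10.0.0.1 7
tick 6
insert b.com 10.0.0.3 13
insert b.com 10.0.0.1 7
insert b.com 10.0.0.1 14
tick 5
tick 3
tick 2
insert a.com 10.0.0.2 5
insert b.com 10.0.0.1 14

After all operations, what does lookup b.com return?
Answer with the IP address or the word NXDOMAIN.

Op 1: tick 2 -> clock=2.
Op 2: insert a.com -> 10.0.0.1 (expiry=2+6=8). clock=2
Op 3: tick 4 -> clock=6.
Op 4: tick 4 -> clock=10. purged={a.com}
Op 5: tick 6 -> clock=16.
Op 6: tick 3 -> clock=19.
Op 7: insert b.com -> 10.0.0.2 (expiry=19+17=36). clock=19
Op 8: tick 2 -> clock=21.
Op 9: tick 4 -> clock=25.
Op 10: tick 1 -> clock=26.
Op 11: tick 4 -> clock=30.
Op 12: insert a.com -> 10.0.0.4 (expiry=30+2=32). clock=30
Op 13: tick 7 -> clock=37. purged={a.com,b.com}
Op 14: tick 6 -> clock=43.
Op 15: insert a.com -> 10.0.0.1 (expiry=43+7=50). clock=43
Op 16: tick 6 -> clock=49.
Op 17: insert b.com -> 10.0.0.3 (expiry=49+13=62). clock=49
Op 18: insert b.com -> 10.0.0.1 (expiry=49+7=56). clock=49
Op 19: insert b.com -> 10.0.0.1 (expiry=49+14=63). clock=49
Op 20: tick 5 -> clock=54. purged={a.com}
Op 21: tick 3 -> clock=57.
Op 22: tick 2 -> clock=59.
Op 23: insert a.com -> 10.0.0.2 (expiry=59+5=64). clock=59
Op 24: insert b.com -> 10.0.0.1 (expiry=59+14=73). clock=59
lookup b.com: present, ip=10.0.0.1 expiry=73 > clock=59

Answer: 10.0.0.1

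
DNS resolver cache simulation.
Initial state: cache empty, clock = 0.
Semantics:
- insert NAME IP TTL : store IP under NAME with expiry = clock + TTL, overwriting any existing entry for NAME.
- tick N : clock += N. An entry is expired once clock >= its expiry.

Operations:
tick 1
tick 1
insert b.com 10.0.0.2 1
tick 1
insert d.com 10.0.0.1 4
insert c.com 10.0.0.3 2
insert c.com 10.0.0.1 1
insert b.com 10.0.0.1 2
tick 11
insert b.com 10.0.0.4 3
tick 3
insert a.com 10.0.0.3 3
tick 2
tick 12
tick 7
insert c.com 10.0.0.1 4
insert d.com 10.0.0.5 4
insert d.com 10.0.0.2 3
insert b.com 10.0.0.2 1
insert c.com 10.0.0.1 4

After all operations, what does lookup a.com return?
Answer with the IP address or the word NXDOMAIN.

Answer: NXDOMAIN

Derivation:
Op 1: tick 1 -> clock=1.
Op 2: tick 1 -> clock=2.
Op 3: insert b.com -> 10.0.0.2 (expiry=2+1=3). clock=2
Op 4: tick 1 -> clock=3. purged={b.com}
Op 5: insert d.com -> 10.0.0.1 (expiry=3+4=7). clock=3
Op 6: insert c.com -> 10.0.0.3 (expiry=3+2=5). clock=3
Op 7: insert c.com -> 10.0.0.1 (expiry=3+1=4). clock=3
Op 8: insert b.com -> 10.0.0.1 (expiry=3+2=5). clock=3
Op 9: tick 11 -> clock=14. purged={b.com,c.com,d.com}
Op 10: insert b.com -> 10.0.0.4 (expiry=14+3=17). clock=14
Op 11: tick 3 -> clock=17. purged={b.com}
Op 12: insert a.com -> 10.0.0.3 (expiry=17+3=20). clock=17
Op 13: tick 2 -> clock=19.
Op 14: tick 12 -> clock=31. purged={a.com}
Op 15: tick 7 -> clock=38.
Op 16: insert c.com -> 10.0.0.1 (expiry=38+4=42). clock=38
Op 17: insert d.com -> 10.0.0.5 (expiry=38+4=42). clock=38
Op 18: insert d.com -> 10.0.0.2 (expiry=38+3=41). clock=38
Op 19: insert b.com -> 10.0.0.2 (expiry=38+1=39). clock=38
Op 20: insert c.com -> 10.0.0.1 (expiry=38+4=42). clock=38
lookup a.com: not in cache (expired or never inserted)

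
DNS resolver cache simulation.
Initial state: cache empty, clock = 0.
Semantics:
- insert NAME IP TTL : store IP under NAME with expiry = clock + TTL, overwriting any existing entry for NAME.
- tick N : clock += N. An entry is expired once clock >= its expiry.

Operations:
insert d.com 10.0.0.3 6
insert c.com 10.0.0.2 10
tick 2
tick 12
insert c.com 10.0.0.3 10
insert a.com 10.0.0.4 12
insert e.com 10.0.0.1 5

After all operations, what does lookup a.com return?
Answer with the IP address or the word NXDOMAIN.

Answer: 10.0.0.4

Derivation:
Op 1: insert d.com -> 10.0.0.3 (expiry=0+6=6). clock=0
Op 2: insert c.com -> 10.0.0.2 (expiry=0+10=10). clock=0
Op 3: tick 2 -> clock=2.
Op 4: tick 12 -> clock=14. purged={c.com,d.com}
Op 5: insert c.com -> 10.0.0.3 (expiry=14+10=24). clock=14
Op 6: insert a.com -> 10.0.0.4 (expiry=14+12=26). clock=14
Op 7: insert e.com -> 10.0.0.1 (expiry=14+5=19). clock=14
lookup a.com: present, ip=10.0.0.4 expiry=26 > clock=14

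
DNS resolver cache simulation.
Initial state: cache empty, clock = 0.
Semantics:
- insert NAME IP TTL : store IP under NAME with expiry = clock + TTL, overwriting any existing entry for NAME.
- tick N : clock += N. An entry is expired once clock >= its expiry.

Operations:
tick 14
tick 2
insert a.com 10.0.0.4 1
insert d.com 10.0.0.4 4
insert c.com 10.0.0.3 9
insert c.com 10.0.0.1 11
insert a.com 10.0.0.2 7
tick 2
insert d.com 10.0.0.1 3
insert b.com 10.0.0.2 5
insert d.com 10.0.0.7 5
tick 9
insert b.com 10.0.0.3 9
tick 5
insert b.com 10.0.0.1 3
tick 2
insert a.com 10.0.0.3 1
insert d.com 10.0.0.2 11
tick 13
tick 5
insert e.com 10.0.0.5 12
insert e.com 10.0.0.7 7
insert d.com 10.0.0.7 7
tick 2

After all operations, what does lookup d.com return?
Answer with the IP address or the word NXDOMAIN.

Answer: 10.0.0.7

Derivation:
Op 1: tick 14 -> clock=14.
Op 2: tick 2 -> clock=16.
Op 3: insert a.com -> 10.0.0.4 (expiry=16+1=17). clock=16
Op 4: insert d.com -> 10.0.0.4 (expiry=16+4=20). clock=16
Op 5: insert c.com -> 10.0.0.3 (expiry=16+9=25). clock=16
Op 6: insert c.com -> 10.0.0.1 (expiry=16+11=27). clock=16
Op 7: insert a.com -> 10.0.0.2 (expiry=16+7=23). clock=16
Op 8: tick 2 -> clock=18.
Op 9: insert d.com -> 10.0.0.1 (expiry=18+3=21). clock=18
Op 10: insert b.com -> 10.0.0.2 (expiry=18+5=23). clock=18
Op 11: insert d.com -> 10.0.0.7 (expiry=18+5=23). clock=18
Op 12: tick 9 -> clock=27. purged={a.com,b.com,c.com,d.com}
Op 13: insert b.com -> 10.0.0.3 (expiry=27+9=36). clock=27
Op 14: tick 5 -> clock=32.
Op 15: insert b.com -> 10.0.0.1 (expiry=32+3=35). clock=32
Op 16: tick 2 -> clock=34.
Op 17: insert a.com -> 10.0.0.3 (expiry=34+1=35). clock=34
Op 18: insert d.com -> 10.0.0.2 (expiry=34+11=45). clock=34
Op 19: tick 13 -> clock=47. purged={a.com,b.com,d.com}
Op 20: tick 5 -> clock=52.
Op 21: insert e.com -> 10.0.0.5 (expiry=52+12=64). clock=52
Op 22: insert e.com -> 10.0.0.7 (expiry=52+7=59). clock=52
Op 23: insert d.com -> 10.0.0.7 (expiry=52+7=59). clock=52
Op 24: tick 2 -> clock=54.
lookup d.com: present, ip=10.0.0.7 expiry=59 > clock=54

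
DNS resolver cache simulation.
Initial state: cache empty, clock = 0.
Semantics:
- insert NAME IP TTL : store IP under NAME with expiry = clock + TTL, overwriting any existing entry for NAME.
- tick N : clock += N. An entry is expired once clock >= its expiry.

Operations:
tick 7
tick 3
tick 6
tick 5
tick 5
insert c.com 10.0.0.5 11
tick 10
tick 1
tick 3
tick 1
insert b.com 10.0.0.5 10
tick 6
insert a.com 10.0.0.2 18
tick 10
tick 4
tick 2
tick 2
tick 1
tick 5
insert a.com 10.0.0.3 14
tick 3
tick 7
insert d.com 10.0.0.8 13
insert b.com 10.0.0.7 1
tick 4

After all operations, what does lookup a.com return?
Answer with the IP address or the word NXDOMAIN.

Answer: NXDOMAIN

Derivation:
Op 1: tick 7 -> clock=7.
Op 2: tick 3 -> clock=10.
Op 3: tick 6 -> clock=16.
Op 4: tick 5 -> clock=21.
Op 5: tick 5 -> clock=26.
Op 6: insert c.com -> 10.0.0.5 (expiry=26+11=37). clock=26
Op 7: tick 10 -> clock=36.
Op 8: tick 1 -> clock=37. purged={c.com}
Op 9: tick 3 -> clock=40.
Op 10: tick 1 -> clock=41.
Op 11: insert b.com -> 10.0.0.5 (expiry=41+10=51). clock=41
Op 12: tick 6 -> clock=47.
Op 13: insert a.com -> 10.0.0.2 (expiry=47+18=65). clock=47
Op 14: tick 10 -> clock=57. purged={b.com}
Op 15: tick 4 -> clock=61.
Op 16: tick 2 -> clock=63.
Op 17: tick 2 -> clock=65. purged={a.com}
Op 18: tick 1 -> clock=66.
Op 19: tick 5 -> clock=71.
Op 20: insert a.com -> 10.0.0.3 (expiry=71+14=85). clock=71
Op 21: tick 3 -> clock=74.
Op 22: tick 7 -> clock=81.
Op 23: insert d.com -> 10.0.0.8 (expiry=81+13=94). clock=81
Op 24: insert b.com -> 10.0.0.7 (expiry=81+1=82). clock=81
Op 25: tick 4 -> clock=85. purged={a.com,b.com}
lookup a.com: not in cache (expired or never inserted)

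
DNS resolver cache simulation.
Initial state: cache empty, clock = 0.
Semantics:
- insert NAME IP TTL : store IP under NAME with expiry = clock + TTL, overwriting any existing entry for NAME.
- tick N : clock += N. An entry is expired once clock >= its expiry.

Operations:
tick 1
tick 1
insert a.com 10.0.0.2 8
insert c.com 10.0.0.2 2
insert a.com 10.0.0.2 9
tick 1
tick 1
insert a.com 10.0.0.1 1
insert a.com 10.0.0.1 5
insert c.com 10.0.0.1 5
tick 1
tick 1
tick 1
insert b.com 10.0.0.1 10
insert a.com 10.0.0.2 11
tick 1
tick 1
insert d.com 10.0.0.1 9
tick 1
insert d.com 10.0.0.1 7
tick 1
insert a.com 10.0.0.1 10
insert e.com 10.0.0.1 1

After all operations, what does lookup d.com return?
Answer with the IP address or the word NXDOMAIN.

Op 1: tick 1 -> clock=1.
Op 2: tick 1 -> clock=2.
Op 3: insert a.com -> 10.0.0.2 (expiry=2+8=10). clock=2
Op 4: insert c.com -> 10.0.0.2 (expiry=2+2=4). clock=2
Op 5: insert a.com -> 10.0.0.2 (expiry=2+9=11). clock=2
Op 6: tick 1 -> clock=3.
Op 7: tick 1 -> clock=4. purged={c.com}
Op 8: insert a.com -> 10.0.0.1 (expiry=4+1=5). clock=4
Op 9: insert a.com -> 10.0.0.1 (expiry=4+5=9). clock=4
Op 10: insert c.com -> 10.0.0.1 (expiry=4+5=9). clock=4
Op 11: tick 1 -> clock=5.
Op 12: tick 1 -> clock=6.
Op 13: tick 1 -> clock=7.
Op 14: insert b.com -> 10.0.0.1 (expiry=7+10=17). clock=7
Op 15: insert a.com -> 10.0.0.2 (expiry=7+11=18). clock=7
Op 16: tick 1 -> clock=8.
Op 17: tick 1 -> clock=9. purged={c.com}
Op 18: insert d.com -> 10.0.0.1 (expiry=9+9=18). clock=9
Op 19: tick 1 -> clock=10.
Op 20: insert d.com -> 10.0.0.1 (expiry=10+7=17). clock=10
Op 21: tick 1 -> clock=11.
Op 22: insert a.com -> 10.0.0.1 (expiry=11+10=21). clock=11
Op 23: insert e.com -> 10.0.0.1 (expiry=11+1=12). clock=11
lookup d.com: present, ip=10.0.0.1 expiry=17 > clock=11

Answer: 10.0.0.1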